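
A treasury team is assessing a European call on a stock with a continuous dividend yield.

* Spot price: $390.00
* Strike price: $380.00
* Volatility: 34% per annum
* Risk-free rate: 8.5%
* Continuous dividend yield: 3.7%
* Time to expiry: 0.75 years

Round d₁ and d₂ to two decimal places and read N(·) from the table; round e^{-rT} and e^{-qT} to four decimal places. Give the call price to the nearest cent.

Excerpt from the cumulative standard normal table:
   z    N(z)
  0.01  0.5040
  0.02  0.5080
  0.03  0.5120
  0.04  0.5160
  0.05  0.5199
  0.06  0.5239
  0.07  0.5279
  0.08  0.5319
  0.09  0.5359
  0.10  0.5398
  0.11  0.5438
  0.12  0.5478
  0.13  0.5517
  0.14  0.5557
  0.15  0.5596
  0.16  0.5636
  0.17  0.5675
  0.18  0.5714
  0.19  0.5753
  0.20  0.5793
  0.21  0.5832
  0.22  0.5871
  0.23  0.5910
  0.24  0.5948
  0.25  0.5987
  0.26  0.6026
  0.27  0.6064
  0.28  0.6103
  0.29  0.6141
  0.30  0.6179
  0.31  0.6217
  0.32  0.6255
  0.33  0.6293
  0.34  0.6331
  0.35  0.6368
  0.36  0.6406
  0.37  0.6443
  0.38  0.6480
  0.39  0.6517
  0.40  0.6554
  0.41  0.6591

T = 0.75;  σ√T = 0.2944
ln(S/K) + (r − q + σ²/2)T = ln(390/380) + (0.085 − 0.037 + 0.34²/2)·0.75 = 0.0260 + 0.0794 = 0.1053
d₁ = 0.1053 / 0.2944 = 0.3577 → 0.36
d₂ = d₁ − σ√T = 0.3577 − 0.2944 = 0.0633 → 0.06
exp(−qT) = exp(−0.037·0.75) = 0.9726;  exp(−rT) = exp(−0.085·0.75) = 0.9382
N(d₁) = N(0.36) = 0.6406;  N(d₂) = N(0.06) = 0.5239
C = 390·0.9726·0.6406 − 380·0.9382·0.5239 = 242.9885 − 186.7787 = 56.2098

$56.21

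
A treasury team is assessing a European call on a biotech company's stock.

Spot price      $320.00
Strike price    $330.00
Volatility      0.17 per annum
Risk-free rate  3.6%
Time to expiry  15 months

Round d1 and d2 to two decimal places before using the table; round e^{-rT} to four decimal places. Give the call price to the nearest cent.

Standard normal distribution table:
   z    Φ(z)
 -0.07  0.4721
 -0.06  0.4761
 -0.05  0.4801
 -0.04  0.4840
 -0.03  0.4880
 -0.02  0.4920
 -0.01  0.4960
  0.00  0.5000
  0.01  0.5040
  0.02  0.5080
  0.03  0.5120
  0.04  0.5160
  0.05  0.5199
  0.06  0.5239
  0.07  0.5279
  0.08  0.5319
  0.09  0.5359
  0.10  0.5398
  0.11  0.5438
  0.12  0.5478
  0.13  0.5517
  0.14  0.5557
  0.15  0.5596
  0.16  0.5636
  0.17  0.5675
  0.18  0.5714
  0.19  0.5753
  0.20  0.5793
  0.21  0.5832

$26.38

σ√T = 0.17·√1.25 = 0.1901
d₁ = [ln(320/330) + (0.036 + 0.17²/2)·1.25] / 0.1901 = [-0.0308 + 0.0631] / 0.1901 = 0.1699 which rounds to 0.17
d₂ = d₁ − σ√T = 0.1699 − 0.1901 = -0.0202 which rounds to -0.02
e^(−rT) = e^(−0.036·1.25) = 0.9560
C = 320·N(0.17) − 330·0.9560·N(-0.02) = 320·0.5675 − 330·0.9560·0.4920 = 181.6000 − 155.2162 = 26.3838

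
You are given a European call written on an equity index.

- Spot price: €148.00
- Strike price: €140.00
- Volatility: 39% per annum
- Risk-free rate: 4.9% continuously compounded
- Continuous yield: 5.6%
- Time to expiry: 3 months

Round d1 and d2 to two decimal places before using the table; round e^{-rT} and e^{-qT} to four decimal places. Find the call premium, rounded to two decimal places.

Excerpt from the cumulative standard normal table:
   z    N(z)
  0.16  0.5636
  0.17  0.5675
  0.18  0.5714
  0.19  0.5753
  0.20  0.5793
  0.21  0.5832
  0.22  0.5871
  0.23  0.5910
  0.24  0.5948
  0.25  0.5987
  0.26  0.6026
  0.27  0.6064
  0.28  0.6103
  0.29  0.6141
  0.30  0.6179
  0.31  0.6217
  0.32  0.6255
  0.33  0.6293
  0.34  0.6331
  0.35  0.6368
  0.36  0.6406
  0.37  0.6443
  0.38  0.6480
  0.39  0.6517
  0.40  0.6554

T = 0.25;  σ√T = 0.1950
d₁ = [ln(148/140) + (0.049 − 0.056 + 0.39²/2)·0.25] / 0.1950 = [0.0556 + 0.0173] / 0.1950 = 0.3735 which rounds to 0.37
d₂ = d₁ − σ√T = 0.3735 − 0.1950 = 0.1785 which rounds to 0.18
exp(−qT) = exp(−0.056·0.25) = 0.9861;  exp(−rT) = exp(−0.049·0.25) = 0.9878
N(d₁) = N(0.37) = 0.6443;  N(d₂) = N(0.18) = 0.5714
C = 148·0.9861·0.6443 − 140·0.9878·0.5714 = 94.0309 − 79.0200 = 15.0109

€15.01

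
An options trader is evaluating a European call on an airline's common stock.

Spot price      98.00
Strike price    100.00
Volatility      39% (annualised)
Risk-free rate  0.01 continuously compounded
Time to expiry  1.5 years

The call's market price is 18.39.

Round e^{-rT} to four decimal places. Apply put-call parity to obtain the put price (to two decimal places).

e^(−rT) = e^(−0.01·1.5) = 0.9851
Put-call parity: C − P = S − K·e^(−rT) = 98 − 100·0.9851 = 98 − 98.5100 = -0.5100
P = C − (C − P) = 18.39 − (-0.5100) = 18.9000

18.90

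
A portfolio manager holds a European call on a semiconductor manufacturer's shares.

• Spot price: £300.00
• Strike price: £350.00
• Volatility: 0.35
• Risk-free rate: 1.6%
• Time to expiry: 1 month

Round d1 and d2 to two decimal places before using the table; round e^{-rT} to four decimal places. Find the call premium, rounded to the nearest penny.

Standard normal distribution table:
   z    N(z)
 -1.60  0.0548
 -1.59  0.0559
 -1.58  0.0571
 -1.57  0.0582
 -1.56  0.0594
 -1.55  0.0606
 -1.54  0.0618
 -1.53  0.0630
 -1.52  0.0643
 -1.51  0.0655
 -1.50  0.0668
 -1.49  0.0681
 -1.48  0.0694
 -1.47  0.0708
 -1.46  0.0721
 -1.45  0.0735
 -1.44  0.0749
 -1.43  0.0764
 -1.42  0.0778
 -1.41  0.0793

£0.87

σ√T = 0.35 × 0.2887 = 0.1010
d₁ = [ln(300/350) + (0.016 + 0.35²/2)·0.08333] / 0.1010 = [-0.1542 + 0.0064] / 0.1010 = -1.4620 ⇒ -1.46
d₂ = d₁ − σ√T = -1.4620 − 0.1010 = -1.5630 ⇒ -1.56
exp(−rT) = exp(−0.016·0.08333) = 0.9987
C = 300·N(-1.46) − 350·0.9987·N(-1.56) = 300·0.0721 − 350·0.9987·0.0594 = 21.6300 − 20.7630 = 0.8670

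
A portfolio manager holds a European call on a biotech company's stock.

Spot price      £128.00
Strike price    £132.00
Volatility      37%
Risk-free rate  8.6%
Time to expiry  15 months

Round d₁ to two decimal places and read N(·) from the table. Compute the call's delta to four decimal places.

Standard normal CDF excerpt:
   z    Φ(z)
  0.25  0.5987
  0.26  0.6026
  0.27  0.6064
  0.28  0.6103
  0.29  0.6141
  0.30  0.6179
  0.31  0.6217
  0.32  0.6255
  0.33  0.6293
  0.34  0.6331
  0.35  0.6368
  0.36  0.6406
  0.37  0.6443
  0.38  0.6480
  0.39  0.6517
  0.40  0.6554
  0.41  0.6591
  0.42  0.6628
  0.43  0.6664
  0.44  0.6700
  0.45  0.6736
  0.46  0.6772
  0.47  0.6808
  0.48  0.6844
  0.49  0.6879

0.6517

T = 1.25;  σ√T = 0.4137
d₁ = [ln(128/132) + (0.086 + 0.37²/2)·1.25] / 0.4137 = [-0.0308 + 0.1931] / 0.4137 = 0.3923 ≈ 0.39
N(d₁) = N(0.39) = 0.6517
Δ_call = N(d₁) = 0.6517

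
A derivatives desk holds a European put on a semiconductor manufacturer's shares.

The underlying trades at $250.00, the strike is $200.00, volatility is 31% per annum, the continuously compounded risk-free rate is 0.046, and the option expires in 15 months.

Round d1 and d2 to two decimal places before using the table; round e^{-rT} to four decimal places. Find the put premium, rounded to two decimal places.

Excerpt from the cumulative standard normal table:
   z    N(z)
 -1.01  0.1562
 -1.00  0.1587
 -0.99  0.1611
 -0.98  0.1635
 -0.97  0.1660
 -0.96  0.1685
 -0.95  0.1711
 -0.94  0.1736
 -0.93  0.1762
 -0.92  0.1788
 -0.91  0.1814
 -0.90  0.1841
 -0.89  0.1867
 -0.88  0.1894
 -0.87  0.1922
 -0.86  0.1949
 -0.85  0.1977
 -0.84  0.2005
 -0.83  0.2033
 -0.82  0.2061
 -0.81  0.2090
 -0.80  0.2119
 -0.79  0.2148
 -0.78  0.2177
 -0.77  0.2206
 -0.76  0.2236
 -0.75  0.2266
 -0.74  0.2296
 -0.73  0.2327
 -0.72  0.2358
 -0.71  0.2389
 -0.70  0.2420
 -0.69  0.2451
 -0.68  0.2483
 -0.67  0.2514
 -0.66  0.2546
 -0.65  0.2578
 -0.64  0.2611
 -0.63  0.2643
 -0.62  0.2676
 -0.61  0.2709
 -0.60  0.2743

$8.43

T = 1.25;  σ√T = 0.3466
d₁ = [ln(250/200) + (0.046 + 0.31²/2)·1.25] / 0.3466 = [0.2231 + 0.1176] / 0.3466 = 0.9830 → 0.98
d₂ = d₁ − σ√T = 0.9830 − 0.3466 = 0.6364 → 0.64
e^(−rT) = e^(−0.046·1.25) = 0.9441
N(−d₂) = N(-0.64) = 0.2611;  N(−d₁) = N(-0.98) = 0.1635
P = 200·0.9441·0.2611 − 250·0.1635 = 49.3009 − 40.8750 = 8.4259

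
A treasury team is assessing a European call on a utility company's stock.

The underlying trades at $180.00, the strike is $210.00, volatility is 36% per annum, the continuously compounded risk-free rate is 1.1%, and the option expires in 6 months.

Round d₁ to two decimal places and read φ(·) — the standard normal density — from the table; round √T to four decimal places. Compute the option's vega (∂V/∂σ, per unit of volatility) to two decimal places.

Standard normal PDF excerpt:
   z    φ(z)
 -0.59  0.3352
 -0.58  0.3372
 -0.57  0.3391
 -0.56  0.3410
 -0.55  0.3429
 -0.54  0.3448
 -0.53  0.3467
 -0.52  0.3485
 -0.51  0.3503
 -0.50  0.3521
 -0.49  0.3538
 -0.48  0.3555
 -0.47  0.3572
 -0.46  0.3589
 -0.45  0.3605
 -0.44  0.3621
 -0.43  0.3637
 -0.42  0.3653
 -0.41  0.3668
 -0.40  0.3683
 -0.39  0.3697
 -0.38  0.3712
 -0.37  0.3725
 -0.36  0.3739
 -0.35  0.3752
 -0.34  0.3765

45.68

σ√T = 0.36 × 0.7071 = 0.2546
ln(S/K) + (r + σ²/2)T = ln(180/210) + (0.011 + 0.36²/2)·0.5 = -0.1542 + 0.0379 = -0.1163
d₁ = -0.1163 / 0.2546 = -0.4567 ⇒ -0.46
√T = √0.5 = 0.7071
φ(d₁) = φ(-0.46) = 0.3589
vega = S·φ(d₁)·√T = 180·0.3589·0.7071 = 45.6801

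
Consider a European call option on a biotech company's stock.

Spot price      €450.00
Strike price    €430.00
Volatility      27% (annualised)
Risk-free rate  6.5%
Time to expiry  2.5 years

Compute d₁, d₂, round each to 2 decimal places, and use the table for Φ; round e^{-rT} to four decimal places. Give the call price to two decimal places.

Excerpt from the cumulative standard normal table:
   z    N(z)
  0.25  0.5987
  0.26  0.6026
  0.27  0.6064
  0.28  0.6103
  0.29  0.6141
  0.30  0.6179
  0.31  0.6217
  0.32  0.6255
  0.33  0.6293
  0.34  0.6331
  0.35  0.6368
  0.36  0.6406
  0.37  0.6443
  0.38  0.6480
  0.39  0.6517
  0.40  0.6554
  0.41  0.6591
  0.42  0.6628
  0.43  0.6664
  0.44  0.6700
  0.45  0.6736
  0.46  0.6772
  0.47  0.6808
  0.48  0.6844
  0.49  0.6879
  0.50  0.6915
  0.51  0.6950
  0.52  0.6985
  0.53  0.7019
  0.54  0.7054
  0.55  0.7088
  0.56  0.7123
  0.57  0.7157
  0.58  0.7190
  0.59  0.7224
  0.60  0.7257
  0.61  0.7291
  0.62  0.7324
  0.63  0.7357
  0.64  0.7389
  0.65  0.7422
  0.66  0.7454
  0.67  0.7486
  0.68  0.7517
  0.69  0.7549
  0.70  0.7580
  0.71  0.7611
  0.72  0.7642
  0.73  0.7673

T = 2.5;  σ√T = 0.4269
d₁ = [ln(450/430) + (0.065 + ½·0.27²)·2.5] / (σ√T) = (0.0455 + 0.2536) / 0.4269 = 0.7006 → 0.70
d₂ = 0.7006 − 0.4269 = 0.2737 → 0.27
exp(−rT) = exp(−0.065·2.5) = 0.8500
C = 450·N(0.70) − 430·0.8500·N(0.27) = 450·0.7580 − 430·0.8500·0.6064 = 341.1000 − 221.6392 = 119.4608

€119.46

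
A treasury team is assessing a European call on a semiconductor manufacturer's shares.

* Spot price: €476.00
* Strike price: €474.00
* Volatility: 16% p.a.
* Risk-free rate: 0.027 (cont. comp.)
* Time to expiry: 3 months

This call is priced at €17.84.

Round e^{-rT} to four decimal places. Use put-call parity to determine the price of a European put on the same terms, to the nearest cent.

exp(−rT) = exp(−0.027·0.25) = 0.9933
Put-call parity: C − P = S − K·e^(−rT) = 476 − 474·0.9933 = 476 − 470.8242 = 5.1758
P = C − (C − P) = 17.84 − (5.1758) = 12.6642

€12.66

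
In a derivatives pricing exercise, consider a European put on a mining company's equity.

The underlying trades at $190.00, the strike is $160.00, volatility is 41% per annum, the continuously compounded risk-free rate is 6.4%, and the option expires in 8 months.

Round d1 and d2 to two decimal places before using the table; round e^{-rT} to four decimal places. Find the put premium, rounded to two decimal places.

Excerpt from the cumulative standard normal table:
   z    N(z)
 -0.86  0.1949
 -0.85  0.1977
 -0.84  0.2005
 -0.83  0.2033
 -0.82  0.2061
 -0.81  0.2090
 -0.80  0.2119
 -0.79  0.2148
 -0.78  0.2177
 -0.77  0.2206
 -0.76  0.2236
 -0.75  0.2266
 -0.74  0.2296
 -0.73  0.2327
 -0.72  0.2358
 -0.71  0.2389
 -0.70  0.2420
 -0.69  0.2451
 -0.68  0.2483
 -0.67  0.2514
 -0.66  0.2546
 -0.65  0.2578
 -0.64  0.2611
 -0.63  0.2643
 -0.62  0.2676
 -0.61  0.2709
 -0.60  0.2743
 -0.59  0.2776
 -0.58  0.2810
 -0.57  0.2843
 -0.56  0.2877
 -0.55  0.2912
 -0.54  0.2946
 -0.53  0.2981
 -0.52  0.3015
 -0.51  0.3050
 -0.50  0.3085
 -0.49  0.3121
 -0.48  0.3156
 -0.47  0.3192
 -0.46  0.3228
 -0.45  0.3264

σ√T = 0.41 × 0.8165 = 0.3348
d₁ = [ln(190/160) + (0.064 + ½·0.41²)·0.6667] / (σ√T) = (0.1719 + 0.0987) / 0.3348 = 0.8082 → 0.81
d₂ = 0.8082 − 0.3348 = 0.4734 → 0.47
exp(−rT) = exp(−0.064·0.6667) = 0.9582
N(−d₂) = N(-0.47) = 0.3192;  N(−d₁) = N(-0.81) = 0.2090
P = 160·0.9582·0.3192 − 190·0.2090 = 48.9372 − 39.7100 = 9.2272

$9.23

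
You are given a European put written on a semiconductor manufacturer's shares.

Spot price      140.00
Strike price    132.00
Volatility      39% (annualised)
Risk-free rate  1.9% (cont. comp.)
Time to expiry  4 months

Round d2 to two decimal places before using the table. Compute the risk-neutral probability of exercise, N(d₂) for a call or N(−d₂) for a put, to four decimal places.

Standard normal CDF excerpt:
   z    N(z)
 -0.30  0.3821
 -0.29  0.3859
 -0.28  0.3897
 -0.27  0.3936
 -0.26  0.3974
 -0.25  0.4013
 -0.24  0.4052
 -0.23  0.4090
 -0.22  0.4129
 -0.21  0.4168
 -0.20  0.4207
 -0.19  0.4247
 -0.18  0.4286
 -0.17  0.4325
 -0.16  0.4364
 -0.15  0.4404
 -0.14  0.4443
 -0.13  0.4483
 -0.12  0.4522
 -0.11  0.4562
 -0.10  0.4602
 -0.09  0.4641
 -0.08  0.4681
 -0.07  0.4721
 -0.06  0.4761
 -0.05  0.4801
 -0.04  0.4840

0.4286

T = 0.3333;  σ√T = 0.2252
d₁ = [ln(140/132) + (0.019 + ½·0.39²)·0.3333] / (σ√T) = (0.0588 + 0.0317) / 0.2252 = 0.4020 which rounds to 0.40
d₂ = 0.4020 − 0.2252 = 0.1769 which rounds to 0.18
Pr(exercise) under Q = N(−d₂) = N(-0.18) = 0.4286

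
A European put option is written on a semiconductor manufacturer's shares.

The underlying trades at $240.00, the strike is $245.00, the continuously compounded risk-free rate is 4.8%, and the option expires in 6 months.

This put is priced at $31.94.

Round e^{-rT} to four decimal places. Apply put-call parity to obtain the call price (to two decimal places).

e^(−rT) = e^(−0.048·0.5) = 0.9763
Put-call parity: C − P = S − K·e^(−rT) = 240 − 245·0.9763 = 240 − 239.1935 = 0.8065
C = P + (C − P) = 31.94 + (0.8065) = 32.7465

$32.75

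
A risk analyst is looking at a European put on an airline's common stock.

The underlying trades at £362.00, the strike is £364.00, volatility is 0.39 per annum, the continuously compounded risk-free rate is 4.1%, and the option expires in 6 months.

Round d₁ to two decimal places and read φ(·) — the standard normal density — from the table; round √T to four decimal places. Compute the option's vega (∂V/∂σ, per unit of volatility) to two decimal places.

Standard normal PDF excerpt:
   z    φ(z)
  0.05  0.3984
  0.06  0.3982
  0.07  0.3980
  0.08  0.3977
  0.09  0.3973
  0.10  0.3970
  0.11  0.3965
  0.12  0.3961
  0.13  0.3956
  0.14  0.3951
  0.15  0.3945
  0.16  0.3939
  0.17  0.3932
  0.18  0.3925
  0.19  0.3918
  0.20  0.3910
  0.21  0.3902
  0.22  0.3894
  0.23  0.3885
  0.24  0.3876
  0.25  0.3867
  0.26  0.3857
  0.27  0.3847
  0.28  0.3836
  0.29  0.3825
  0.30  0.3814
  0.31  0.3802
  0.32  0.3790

100.29

σ√T = 0.39 × 0.7071 = 0.2758
d₁ = [ln(362/364) + (0.041 + 0.39²/2)·0.5] / 0.2758 = [-0.0055 + 0.0585] / 0.2758 = 0.1922 → 0.19
√T = √0.5 = 0.7071
φ(d₁) = φ(0.19) = 0.3918
vega = S·φ(d₁)·√T = 362·0.3918·0.7071 = 100.2891
(Call and put vega coincide under Black-Scholes.)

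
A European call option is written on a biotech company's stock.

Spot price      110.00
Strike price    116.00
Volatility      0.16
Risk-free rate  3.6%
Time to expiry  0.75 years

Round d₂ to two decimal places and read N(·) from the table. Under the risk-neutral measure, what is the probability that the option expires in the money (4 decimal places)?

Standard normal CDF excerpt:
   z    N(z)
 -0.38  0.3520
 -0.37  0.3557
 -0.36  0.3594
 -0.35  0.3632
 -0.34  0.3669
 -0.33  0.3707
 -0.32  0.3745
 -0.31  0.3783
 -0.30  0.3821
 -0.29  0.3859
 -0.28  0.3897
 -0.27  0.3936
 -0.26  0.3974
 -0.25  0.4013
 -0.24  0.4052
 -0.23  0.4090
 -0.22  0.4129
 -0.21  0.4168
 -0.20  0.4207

σ√T = 0.16 × 0.8660 = 0.1386
d₁ = [ln(110/116) + (0.036 + 0.16²/2)·0.75] / 0.1386 = [-0.0531 + 0.0366] / 0.1386 = -0.1191 ≈ -0.12
d₂ = d₁ − σ√T = -0.1191 − 0.1386 = -0.2577 ≈ -0.26
Pr(exercise) under Q = N(d₂) = 0.3974

0.3974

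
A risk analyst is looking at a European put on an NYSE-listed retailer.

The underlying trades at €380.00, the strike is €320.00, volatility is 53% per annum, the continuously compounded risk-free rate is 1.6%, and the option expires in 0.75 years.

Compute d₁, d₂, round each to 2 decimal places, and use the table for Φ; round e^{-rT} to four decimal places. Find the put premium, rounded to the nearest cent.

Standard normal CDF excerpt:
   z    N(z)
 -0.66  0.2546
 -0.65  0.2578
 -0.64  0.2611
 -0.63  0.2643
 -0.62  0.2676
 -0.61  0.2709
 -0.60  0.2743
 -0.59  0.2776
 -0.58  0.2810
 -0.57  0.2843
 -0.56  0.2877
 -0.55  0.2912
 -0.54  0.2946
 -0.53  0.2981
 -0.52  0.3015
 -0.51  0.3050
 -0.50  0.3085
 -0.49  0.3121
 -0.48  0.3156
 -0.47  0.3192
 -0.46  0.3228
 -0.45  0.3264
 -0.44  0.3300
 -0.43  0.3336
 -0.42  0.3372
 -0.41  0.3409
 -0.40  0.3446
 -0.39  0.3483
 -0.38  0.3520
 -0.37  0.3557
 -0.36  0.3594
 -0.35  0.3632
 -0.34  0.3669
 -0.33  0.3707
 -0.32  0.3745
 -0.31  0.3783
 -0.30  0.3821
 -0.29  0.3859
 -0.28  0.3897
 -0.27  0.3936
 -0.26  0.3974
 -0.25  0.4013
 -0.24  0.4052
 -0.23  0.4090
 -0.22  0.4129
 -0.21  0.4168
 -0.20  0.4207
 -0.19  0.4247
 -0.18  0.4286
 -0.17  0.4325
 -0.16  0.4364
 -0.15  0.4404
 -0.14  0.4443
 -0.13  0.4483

€36.32

σ√T = 0.53·√0.75 = 0.4590
d₁ = [ln(380/320) + (0.016 + ½·0.53²)·0.75] / (σ√T) = (0.1719 + 0.1173) / 0.4590 = 0.6300 ⇒ 0.63
d₂ = 0.6300 − 0.4590 = 0.1711 ⇒ 0.17
e^(−rT) = e^(−0.016·0.75) = 0.9881
N(−d₂) = N(-0.17) = 0.4325;  N(−d₁) = N(-0.63) = 0.2643
P = 320·0.9881·0.4325 − 380·0.2643 = 136.7530 − 100.4340 = 36.3190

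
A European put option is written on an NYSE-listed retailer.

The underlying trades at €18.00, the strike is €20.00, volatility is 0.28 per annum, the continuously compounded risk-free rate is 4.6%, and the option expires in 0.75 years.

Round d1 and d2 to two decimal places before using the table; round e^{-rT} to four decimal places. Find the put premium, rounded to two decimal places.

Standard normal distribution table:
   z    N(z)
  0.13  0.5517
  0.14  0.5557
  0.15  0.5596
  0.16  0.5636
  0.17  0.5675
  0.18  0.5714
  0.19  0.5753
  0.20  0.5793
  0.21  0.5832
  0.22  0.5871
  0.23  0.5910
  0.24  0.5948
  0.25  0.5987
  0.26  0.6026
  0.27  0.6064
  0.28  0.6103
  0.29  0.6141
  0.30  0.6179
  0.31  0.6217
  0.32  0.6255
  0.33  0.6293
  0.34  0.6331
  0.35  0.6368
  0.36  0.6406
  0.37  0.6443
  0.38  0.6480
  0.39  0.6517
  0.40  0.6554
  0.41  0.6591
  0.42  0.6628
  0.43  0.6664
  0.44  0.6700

€2.52

σ√T = 0.28 × 0.8660 = 0.2425
ln(S/K) + (r + σ²/2)T = ln(18/20) + (0.046 + 0.28²/2)·0.75 = -0.1054 + 0.0639 = -0.0415
d₁ = -0.0415 / 0.2425 = -0.1710 ≈ -0.17
d₂ = d₁ − σ√T = -0.1710 − 0.2425 = -0.4135 ≈ -0.41
e^(−rT) = e^(−0.046·0.75) = 0.9661
N(−d₂) = N(0.41) = 0.6591;  N(−d₁) = N(0.17) = 0.5675
P = 20·0.9661·0.6591 − 18·0.5675 = 12.7351 − 10.2150 = 2.5201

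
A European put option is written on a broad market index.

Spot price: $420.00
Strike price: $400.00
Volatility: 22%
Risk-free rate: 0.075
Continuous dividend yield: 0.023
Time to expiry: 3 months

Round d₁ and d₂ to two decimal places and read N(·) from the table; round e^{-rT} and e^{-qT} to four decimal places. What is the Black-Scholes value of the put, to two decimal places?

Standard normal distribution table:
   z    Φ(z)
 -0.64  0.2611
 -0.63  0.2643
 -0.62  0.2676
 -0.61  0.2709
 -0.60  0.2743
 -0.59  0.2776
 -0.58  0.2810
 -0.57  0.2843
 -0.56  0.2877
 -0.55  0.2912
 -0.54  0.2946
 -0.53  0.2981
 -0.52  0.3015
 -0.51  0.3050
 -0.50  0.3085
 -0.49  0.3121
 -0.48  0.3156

T = 0.25;  σ√T = 0.1100
d₁ = [ln(420/400) + (0.075 − 0.023 + 0.22²/2)·0.25] / 0.1100 = [0.0488 + 0.0190] / 0.1100 = 0.6167 which rounds to 0.62
d₂ = d₁ − σ√T = 0.6167 − 0.1100 = 0.5067 which rounds to 0.51
exp(−qT) = exp(−0.023·0.25) = 0.9943;  exp(−rT) = exp(−0.075·0.25) = 0.9814
P = 400·0.9814·N(-0.51) − 420·0.9943·N(-0.62) = 400·0.9814·0.3050 − 420·0.9943·0.2676 = 119.7308 − 111.7514 = 7.9794

$7.98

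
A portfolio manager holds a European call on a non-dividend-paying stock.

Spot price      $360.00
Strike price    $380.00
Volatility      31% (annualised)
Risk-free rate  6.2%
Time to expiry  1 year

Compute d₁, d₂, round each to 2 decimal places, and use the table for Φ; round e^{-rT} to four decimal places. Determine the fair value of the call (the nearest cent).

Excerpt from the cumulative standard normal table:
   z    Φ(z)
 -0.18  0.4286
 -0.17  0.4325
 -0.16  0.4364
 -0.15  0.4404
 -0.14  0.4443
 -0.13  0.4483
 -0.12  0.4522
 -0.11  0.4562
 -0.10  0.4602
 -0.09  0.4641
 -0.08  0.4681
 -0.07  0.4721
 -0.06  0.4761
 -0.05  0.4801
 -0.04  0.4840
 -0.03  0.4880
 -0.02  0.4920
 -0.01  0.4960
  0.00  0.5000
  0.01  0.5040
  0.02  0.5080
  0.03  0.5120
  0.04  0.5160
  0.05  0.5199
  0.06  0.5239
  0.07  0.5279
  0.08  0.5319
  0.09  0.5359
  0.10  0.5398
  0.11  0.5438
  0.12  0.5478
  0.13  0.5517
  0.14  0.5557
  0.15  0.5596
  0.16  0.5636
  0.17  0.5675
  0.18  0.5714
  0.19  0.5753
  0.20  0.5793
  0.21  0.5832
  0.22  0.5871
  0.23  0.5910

$45.59

σ√T = 0.31·√1 = 0.3100
d₁ = [ln(360/380) + (0.062 + 0.31²/2)·1] / 0.3100 = [-0.0541 + 0.1101] / 0.3100 = 0.1806 → 0.18
d₂ = d₁ − σ√T = 0.1806 − 0.3100 = -0.1294 → -0.13
exp(−rT) = exp(−0.062·1) = 0.9399
N(d₁) = N(0.18) = 0.5714;  N(d₂) = N(-0.13) = 0.4483
C = 360·0.5714 − 380·0.9399·0.4483 = 205.7040 − 160.1157 = 45.5883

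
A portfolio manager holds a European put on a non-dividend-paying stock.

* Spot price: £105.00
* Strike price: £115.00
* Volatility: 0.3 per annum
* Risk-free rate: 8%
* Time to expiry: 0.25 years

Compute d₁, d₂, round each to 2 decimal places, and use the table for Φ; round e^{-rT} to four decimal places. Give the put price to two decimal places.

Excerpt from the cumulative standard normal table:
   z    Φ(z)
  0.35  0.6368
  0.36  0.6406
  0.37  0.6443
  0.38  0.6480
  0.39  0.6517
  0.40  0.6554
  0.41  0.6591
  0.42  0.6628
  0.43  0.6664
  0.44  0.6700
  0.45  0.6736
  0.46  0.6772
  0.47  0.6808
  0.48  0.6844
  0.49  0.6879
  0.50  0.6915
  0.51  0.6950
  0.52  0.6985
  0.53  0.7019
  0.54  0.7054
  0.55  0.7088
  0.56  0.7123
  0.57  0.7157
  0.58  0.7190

σ√T = 0.3·√0.25 = 0.1500
d₁ = [ln(105/115) + (0.08 + 0.3²/2)·0.25] / 0.1500 = [-0.0910 + 0.0312] / 0.1500 = -0.3981 ⇒ -0.40
d₂ = d₁ − σ√T = -0.3981 − 0.1500 = -0.5481 ⇒ -0.55
e^(−rT) = e^(−0.08·0.25) = 0.9802
P = 115·0.9802·N(0.55) − 105·N(0.40) = 115·0.9802·0.7088 − 105·0.6554 = 79.8981 − 68.8170 = 11.0811

£11.08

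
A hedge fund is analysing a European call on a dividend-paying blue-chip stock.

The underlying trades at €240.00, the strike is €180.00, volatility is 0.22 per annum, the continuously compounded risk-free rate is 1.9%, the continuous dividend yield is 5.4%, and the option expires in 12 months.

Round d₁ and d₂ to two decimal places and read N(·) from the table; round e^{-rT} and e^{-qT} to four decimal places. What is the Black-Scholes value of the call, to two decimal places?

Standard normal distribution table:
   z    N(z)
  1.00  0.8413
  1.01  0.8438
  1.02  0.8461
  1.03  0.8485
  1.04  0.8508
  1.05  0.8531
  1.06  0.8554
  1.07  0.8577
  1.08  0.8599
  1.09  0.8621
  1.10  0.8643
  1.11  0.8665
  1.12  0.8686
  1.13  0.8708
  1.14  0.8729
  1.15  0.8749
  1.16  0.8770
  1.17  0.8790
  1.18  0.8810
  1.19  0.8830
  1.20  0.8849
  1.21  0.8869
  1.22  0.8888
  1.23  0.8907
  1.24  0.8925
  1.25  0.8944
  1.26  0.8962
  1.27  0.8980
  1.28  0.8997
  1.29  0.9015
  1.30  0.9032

T = 1;  σ√T = 0.2200
d₁ = [ln(240/180) + (0.019 − 0.054 + ½·0.22²)·1] / (σ√T) = (0.2877 − 0.0108) / 0.2200 = 1.2586 which rounds to 1.26
d₂ = 1.2586 − 0.2200 = 1.0386 which rounds to 1.04
e^(−qT) = e^(−0.054·1) = 0.9474;  e^(−rT) = e^(−0.019·1) = 0.9812
C = 240·0.9474·N(1.26) − 180·0.9812·N(1.04) = 240·0.9474·0.8962 − 180·0.9812·0.8508 = 203.7744 − 150.2649 = 53.5095

€53.51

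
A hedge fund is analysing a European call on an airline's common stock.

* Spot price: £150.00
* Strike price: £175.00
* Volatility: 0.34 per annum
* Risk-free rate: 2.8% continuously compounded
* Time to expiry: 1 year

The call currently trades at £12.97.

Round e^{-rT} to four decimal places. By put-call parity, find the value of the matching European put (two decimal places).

exp(−rT) = exp(−0.028·1) = 0.9724
Put-call parity: C − P = S − K·e^(−rT) = 150 − 175·0.9724 = 150 − 170.1700 = -20.1700
P = C − (C − P) = 12.97 − (-20.1700) = 33.1400

£33.14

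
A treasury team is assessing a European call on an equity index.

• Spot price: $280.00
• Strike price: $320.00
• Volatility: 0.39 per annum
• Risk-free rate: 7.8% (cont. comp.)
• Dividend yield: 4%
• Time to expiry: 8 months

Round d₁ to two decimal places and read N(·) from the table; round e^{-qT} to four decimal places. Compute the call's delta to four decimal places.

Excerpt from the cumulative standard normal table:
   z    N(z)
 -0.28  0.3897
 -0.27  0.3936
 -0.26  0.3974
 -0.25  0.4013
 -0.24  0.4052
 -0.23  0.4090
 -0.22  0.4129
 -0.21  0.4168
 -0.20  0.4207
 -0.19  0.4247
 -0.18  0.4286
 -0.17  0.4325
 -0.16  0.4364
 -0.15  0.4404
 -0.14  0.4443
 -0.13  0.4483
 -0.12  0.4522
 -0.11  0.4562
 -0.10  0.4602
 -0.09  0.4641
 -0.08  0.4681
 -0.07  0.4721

0.4173

σ√T = 0.39 × 0.8165 = 0.3184
d₁ = [ln(280/320) + (0.078 − 0.04 + 0.39²/2)·0.6667] / 0.3184 = [-0.1335 + 0.0760] / 0.3184 = -0.1806 which rounds to -0.18
N(d₁) = N(-0.18) = 0.4286
Δ_call = e^(−qT)·N(d₁) = 0.9737·0.4286 = 0.4173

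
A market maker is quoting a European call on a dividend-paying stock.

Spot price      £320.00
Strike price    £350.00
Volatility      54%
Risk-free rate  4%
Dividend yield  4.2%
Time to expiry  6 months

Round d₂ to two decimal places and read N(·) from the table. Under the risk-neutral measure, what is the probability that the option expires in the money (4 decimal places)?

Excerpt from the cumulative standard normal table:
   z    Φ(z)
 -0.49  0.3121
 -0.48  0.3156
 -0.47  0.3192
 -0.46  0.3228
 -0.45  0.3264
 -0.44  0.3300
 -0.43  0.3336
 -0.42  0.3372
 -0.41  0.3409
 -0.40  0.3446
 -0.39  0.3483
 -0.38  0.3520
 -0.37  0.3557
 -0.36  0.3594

0.3336

σ√T = 0.54·√0.5 = 0.3818
ln(S/K) + (r − q + σ²/2)T = ln(320/350) + (0.04 − 0.042 + 0.54²/2)·0.5 = -0.0896 + 0.0719 = -0.0177
d₁ = -0.0177 / 0.3818 = -0.0464 ⇒ -0.05
d₂ = d₁ − σ√T = -0.0464 − 0.3818 = -0.4282 ⇒ -0.43
Risk-neutral Pr[S_T > K] = N(d₂) = N(-0.43) = 0.3336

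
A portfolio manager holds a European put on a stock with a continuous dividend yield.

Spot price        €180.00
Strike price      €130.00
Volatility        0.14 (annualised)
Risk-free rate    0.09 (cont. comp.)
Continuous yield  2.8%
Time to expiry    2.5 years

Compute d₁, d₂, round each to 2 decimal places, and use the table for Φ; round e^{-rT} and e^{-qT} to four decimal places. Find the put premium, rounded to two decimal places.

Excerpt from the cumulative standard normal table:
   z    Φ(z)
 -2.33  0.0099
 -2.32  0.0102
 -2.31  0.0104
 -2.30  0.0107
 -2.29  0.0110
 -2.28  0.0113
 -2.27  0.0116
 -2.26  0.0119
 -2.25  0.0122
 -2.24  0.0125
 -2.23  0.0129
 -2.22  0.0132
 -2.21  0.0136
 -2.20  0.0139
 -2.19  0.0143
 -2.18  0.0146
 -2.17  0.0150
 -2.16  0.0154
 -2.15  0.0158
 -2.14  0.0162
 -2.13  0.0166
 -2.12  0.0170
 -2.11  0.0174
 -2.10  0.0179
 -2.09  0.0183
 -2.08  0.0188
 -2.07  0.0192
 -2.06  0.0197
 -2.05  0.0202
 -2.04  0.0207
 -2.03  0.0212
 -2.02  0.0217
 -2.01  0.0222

σ√T = 0.14·√2.5 = 0.2214
ln(S/K) + (r − q + σ²/2)T = ln(180/130) + (0.09 − 0.028 + 0.14²/2)·2.5 = 0.3254 + 0.1795 = 0.5049
d₁ = 0.5049 / 0.2214 = 2.2810 ⇒ 2.28
d₂ = d₁ − σ√T = 2.2810 − 0.2214 = 2.0596 ⇒ 2.06
exp(−qT) = exp(−0.028·2.5) = 0.9324;  exp(−rT) = exp(−0.09·2.5) = 0.7985
N(−d₂) = N(-2.06) = 0.0197;  N(−d₁) = N(-2.28) = 0.0113
P = 130·0.7985·0.0197 − 180·0.9324·0.0113 = 2.0450 − 1.8965 = 0.1485

€0.15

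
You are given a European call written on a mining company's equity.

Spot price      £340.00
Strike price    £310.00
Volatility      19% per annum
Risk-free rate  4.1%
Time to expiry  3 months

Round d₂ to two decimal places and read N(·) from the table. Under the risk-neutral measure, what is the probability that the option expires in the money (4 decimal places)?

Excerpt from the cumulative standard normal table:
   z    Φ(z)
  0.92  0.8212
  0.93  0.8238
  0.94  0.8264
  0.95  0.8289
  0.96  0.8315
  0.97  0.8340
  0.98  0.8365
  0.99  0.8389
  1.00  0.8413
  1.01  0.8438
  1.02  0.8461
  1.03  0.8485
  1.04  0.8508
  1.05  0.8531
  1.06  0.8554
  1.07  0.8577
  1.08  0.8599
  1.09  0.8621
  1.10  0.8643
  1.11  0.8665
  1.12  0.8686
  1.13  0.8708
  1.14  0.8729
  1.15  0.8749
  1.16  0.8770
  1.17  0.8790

0.8485

σ√T = 0.19 × 0.5000 = 0.0950
d₁ = [ln(340/310) + (0.041 + 0.19²/2)·0.25] / 0.0950 = [0.0924 + 0.0148] / 0.0950 = 1.1277 ⇒ 1.13
d₂ = d₁ − σ√T = 1.1277 − 0.0950 = 1.0327 ⇒ 1.03
Pr(exercise) under Q = N(d₂) = 0.8485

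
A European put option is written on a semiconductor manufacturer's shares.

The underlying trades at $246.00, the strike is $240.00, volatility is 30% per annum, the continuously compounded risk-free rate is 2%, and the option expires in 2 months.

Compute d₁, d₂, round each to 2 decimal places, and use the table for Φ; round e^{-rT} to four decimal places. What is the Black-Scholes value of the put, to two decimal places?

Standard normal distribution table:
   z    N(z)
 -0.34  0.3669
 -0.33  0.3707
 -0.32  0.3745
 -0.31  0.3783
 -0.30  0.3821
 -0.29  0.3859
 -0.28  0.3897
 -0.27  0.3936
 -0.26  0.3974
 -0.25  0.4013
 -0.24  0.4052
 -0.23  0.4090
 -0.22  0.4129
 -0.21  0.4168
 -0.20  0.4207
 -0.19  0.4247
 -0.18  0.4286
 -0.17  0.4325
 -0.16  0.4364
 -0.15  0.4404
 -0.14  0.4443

$8.53

σ√T = 0.3 × 0.4082 = 0.1225
d₁ = [ln(246/240) + (0.02 + ½·0.3²)·0.1667] / (σ√T) = (0.0247 + 0.0108) / 0.1225 = 0.2901 → 0.29
d₂ = 0.2901 − 0.1225 = 0.1676 → 0.17
exp(−rT) = exp(−0.02·0.1667) = 0.9967
P = 240·0.9967·N(-0.17) − 246·N(-0.29) = 240·0.9967·0.4325 − 246·0.3859 = 103.4575 − 94.9314 = 8.5261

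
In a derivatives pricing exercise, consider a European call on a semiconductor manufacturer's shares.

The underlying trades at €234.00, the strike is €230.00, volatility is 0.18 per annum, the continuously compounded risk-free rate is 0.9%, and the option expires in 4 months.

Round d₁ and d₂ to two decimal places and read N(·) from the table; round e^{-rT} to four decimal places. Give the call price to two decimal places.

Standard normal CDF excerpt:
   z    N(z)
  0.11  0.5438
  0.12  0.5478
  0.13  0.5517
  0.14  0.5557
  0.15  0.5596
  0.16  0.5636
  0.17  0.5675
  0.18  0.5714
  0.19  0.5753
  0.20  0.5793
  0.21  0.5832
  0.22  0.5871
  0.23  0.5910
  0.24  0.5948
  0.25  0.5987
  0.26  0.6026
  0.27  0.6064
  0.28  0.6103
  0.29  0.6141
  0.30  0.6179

€12.67

σ√T = 0.18·√0.3333 = 0.1039
d₁ = [ln(234/230) + (0.009 + ½·0.18²)·0.3333] / (σ√T) = (0.0172 + 0.0084) / 0.1039 = 0.2467 → 0.25
d₂ = 0.2467 − 0.1039 = 0.1428 → 0.14
exp(−rT) = exp(−0.009·0.3333) = 0.9970
C = 234·N(0.25) − 230·0.9970·N(0.14) = 234·0.5987 − 230·0.9970·0.5557 = 140.0958 − 127.4276 = 12.6682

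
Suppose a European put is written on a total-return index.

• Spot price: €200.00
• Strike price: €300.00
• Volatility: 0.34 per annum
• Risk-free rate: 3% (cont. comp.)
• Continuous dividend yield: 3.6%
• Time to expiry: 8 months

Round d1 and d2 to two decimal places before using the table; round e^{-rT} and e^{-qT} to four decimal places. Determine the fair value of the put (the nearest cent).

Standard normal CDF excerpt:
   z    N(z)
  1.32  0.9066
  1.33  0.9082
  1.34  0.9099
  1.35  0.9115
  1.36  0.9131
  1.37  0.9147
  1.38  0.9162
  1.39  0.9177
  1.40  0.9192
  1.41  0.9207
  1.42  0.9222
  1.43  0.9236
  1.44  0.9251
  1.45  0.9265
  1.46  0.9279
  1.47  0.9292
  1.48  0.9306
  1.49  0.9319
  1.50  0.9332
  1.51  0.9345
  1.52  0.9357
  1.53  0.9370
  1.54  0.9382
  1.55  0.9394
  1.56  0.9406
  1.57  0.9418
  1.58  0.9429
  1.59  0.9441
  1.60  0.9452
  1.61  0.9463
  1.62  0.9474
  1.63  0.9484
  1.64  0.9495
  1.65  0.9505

€100.60

T = 0.6667;  σ√T = 0.2776
d₁ = [ln(200/300) + (0.03 − 0.036 + ½·0.34²)·0.6667] / (σ√T) = (-0.4055 + 0.0345) / 0.2776 = -1.3362 ⇒ -1.34
d₂ = -1.3362 − 0.2776 = -1.6138 ⇒ -1.61
e^(−qT) = e^(−0.036·0.6667) = 0.9763;  e^(−rT) = e^(−0.03·0.6667) = 0.9802
N(−d₂) = N(1.61) = 0.9463;  N(−d₁) = N(1.34) = 0.9099
P = 300·0.9802·0.9463 − 200·0.9763·0.9099 = 278.2690 − 177.6671 = 100.6019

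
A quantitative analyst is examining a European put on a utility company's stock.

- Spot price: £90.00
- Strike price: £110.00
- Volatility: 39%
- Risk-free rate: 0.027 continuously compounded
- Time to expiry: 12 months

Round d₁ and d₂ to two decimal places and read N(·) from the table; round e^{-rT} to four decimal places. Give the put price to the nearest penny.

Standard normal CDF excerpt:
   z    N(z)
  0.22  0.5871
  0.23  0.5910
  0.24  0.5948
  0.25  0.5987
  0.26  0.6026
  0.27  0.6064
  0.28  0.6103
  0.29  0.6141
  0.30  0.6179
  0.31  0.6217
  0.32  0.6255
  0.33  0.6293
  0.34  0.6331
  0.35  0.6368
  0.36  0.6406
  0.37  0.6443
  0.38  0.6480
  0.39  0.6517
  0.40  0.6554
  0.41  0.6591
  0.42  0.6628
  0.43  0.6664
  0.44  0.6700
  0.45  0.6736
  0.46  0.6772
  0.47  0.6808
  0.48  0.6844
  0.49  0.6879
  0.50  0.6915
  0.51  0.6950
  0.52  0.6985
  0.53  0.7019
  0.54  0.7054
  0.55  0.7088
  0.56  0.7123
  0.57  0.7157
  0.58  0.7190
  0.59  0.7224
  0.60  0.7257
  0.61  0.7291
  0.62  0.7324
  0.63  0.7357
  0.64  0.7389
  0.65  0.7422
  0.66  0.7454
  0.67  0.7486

σ√T = 0.39·√1 = 0.3900
d₁ = [ln(90/110) + (0.027 + 0.39²/2)·1] / 0.3900 = [-0.2007 + 0.1031] / 0.3900 = -0.2503 which rounds to -0.25
d₂ = d₁ − σ√T = -0.2503 − 0.3900 = -0.6403 which rounds to -0.64
exp(−rT) = exp(−0.027·1) = 0.9734
N(−d₂) = N(0.64) = 0.7389;  N(−d₁) = N(0.25) = 0.5987
P = 110·0.9734·0.7389 − 90·0.5987 = 79.1170 − 53.8830 = 25.2340

£25.23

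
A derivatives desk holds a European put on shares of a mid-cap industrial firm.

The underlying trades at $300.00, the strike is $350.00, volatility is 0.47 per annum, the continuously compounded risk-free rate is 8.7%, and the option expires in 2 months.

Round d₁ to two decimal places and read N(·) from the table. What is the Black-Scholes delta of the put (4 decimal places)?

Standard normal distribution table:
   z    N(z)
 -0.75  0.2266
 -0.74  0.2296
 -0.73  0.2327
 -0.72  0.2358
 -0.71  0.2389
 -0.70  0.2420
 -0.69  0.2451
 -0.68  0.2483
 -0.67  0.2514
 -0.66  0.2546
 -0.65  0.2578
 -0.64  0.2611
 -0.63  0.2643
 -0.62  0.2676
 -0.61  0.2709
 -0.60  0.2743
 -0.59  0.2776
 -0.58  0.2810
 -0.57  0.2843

-0.7357

σ√T = 0.47 × 0.4082 = 0.1919
d₁ = [ln(300/350) + (0.087 + ½·0.47²)·0.1667] / (σ√T) = (-0.1542 + 0.0329) / 0.1919 = -0.6319 which rounds to -0.63
N(d₁) = N(-0.63) = 0.2643
Δ_put = N(d₁) − 1 = 0.2643 − 1 = -0.7357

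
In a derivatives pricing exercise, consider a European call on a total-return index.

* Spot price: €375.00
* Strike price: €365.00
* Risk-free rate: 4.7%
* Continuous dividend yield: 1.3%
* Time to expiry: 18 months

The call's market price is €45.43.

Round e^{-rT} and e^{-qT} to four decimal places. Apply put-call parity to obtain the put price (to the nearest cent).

exp(−qT) = exp(−0.013·1.5) = 0.9807;  exp(−rT) = exp(−0.047·1.5) = 0.9319
Put-call parity: C − P = S·e^(−qT) − K·e^(−rT) = 375·0.9807 − 365·0.9319 = 367.7625 − 340.1435 = 27.6190
P = C − (C − P) = 45.43 − (27.6190) = 17.8110

€17.81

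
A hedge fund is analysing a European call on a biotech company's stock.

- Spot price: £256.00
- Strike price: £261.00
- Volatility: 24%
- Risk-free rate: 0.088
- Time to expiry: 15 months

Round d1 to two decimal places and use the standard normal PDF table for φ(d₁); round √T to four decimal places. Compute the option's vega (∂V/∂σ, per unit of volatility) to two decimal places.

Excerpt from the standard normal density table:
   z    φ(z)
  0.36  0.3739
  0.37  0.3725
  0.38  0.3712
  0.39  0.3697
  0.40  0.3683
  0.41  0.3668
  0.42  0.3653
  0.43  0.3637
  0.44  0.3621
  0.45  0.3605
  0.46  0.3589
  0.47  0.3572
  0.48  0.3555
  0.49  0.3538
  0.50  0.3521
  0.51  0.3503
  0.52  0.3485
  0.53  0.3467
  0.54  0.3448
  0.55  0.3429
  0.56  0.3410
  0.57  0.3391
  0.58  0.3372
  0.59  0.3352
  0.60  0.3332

102.23

T = 1.25;  σ√T = 0.2683
ln(S/K) + (r + σ²/2)T = ln(256/261) + (0.088 + 0.24²/2)·1.25 = -0.0193 + 0.1460 = 0.1267
d₁ = 0.1267 / 0.2683 = 0.4720 ⇒ 0.47
√T = √1.25 = 1.1180
φ(d₁) = φ(0.47) = 0.3572
vega = S·φ(d₁)·√T = 256·0.3572·1.1180 = 102.2335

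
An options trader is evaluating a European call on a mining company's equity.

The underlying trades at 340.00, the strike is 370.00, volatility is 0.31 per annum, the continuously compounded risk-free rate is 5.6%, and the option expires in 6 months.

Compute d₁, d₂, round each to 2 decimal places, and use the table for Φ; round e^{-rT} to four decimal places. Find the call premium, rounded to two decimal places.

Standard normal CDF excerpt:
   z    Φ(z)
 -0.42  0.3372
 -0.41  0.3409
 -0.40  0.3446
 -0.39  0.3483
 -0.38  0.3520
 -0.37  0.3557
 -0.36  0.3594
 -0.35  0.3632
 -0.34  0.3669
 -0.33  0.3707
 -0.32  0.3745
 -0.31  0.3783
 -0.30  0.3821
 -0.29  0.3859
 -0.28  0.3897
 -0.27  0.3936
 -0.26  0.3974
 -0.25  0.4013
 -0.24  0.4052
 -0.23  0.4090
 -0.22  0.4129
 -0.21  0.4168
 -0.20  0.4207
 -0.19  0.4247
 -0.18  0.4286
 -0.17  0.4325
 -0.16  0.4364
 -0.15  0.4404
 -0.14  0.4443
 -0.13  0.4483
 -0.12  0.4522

21.76

σ√T = 0.31 × 0.7071 = 0.2192
ln(S/K) + (r + σ²/2)T = ln(340/370) + (0.056 + 0.31²/2)·0.5 = -0.0846 + 0.0520 = -0.0325
d₁ = -0.0325 / 0.2192 = -0.1484 ⇒ -0.15
d₂ = d₁ − σ√T = -0.1484 − 0.2192 = -0.3676 ⇒ -0.37
exp(−rT) = exp(−0.056·0.5) = 0.9724
N(d₁) = N(-0.15) = 0.4404;  N(d₂) = N(-0.37) = 0.3557
C = 340·0.4404 − 370·0.9724·0.3557 = 149.7360 − 127.9766 = 21.7594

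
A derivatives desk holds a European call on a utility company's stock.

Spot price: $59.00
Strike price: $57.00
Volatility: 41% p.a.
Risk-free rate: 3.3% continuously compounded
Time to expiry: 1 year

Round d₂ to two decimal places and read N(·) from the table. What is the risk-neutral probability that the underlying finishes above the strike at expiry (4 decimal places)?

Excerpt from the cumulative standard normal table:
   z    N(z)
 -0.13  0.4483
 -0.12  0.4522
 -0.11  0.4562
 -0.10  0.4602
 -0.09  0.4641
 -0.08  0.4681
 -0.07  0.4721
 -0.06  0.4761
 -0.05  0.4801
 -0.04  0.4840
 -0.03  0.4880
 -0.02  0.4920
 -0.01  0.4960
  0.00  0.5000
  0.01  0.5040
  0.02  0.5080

σ√T = 0.41·√1 = 0.4100
ln(S/K) + (r + σ²/2)T = ln(59/57) + (0.033 + 0.41²/2)·1 = 0.0345 + 0.1170 = 0.1515
d₁ = 0.1515 / 0.4100 = 0.3696 ≈ 0.37
d₂ = d₁ − σ√T = 0.3696 − 0.4100 = -0.0404 ≈ -0.04
Risk-neutral Pr[S_T > K] = N(d₂) = N(-0.04) = 0.4840

0.4840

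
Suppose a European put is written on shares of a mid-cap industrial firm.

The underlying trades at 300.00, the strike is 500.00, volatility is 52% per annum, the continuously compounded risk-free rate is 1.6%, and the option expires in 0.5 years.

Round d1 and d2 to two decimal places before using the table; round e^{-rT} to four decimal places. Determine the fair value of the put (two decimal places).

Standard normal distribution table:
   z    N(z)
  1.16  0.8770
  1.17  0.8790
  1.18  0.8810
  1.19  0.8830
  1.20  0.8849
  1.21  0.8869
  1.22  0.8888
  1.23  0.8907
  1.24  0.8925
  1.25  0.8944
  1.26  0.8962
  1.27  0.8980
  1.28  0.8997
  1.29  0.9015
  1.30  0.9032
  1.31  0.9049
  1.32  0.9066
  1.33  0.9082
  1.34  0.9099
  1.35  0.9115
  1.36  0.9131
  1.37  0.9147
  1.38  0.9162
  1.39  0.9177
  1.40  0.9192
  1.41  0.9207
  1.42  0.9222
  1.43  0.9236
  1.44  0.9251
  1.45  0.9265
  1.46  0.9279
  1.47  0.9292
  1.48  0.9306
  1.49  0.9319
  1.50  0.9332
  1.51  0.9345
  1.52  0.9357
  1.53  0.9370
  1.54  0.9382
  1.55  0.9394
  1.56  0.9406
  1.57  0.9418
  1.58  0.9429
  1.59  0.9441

201.64

σ√T = 0.52 × 0.7071 = 0.3677
d₁ = [ln(300/500) + (0.016 + 0.52²/2)·0.5] / 0.3677 = [-0.5108 + 0.0756] / 0.3677 = -1.1837 ≈ -1.18
d₂ = d₁ − σ√T = -1.1837 − 0.3677 = -1.5514 ≈ -1.55
e^(−rT) = e^(−0.016·0.5) = 0.9920
P = 500·0.9920·N(1.55) − 300·N(1.18) = 500·0.9920·0.9394 − 300·0.8810 = 465.9424 − 264.3000 = 201.6424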